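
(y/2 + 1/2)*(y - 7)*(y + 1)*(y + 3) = y^4/2 - y^3 - 14*y^2 - 23*y - 21/2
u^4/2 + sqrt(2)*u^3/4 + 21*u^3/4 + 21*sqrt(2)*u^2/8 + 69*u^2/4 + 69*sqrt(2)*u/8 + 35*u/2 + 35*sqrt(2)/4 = (u + 7/2)*(u + 5)*(sqrt(2)*u/2 + 1/2)*(sqrt(2)*u/2 + sqrt(2))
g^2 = g^2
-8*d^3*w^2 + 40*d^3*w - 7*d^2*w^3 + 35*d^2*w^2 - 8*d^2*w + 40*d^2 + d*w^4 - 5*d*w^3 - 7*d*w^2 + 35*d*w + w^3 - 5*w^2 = (-8*d + w)*(d + w)*(w - 5)*(d*w + 1)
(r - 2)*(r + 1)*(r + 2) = r^3 + r^2 - 4*r - 4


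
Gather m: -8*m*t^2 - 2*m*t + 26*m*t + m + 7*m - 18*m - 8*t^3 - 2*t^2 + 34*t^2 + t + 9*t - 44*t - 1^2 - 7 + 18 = m*(-8*t^2 + 24*t - 10) - 8*t^3 + 32*t^2 - 34*t + 10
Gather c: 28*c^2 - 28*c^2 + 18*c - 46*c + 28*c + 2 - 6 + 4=0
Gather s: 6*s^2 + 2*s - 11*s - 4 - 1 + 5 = 6*s^2 - 9*s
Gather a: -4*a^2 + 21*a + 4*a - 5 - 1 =-4*a^2 + 25*a - 6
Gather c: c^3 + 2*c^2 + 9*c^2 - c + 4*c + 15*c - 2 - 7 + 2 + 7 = c^3 + 11*c^2 + 18*c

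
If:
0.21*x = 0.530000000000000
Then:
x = 2.52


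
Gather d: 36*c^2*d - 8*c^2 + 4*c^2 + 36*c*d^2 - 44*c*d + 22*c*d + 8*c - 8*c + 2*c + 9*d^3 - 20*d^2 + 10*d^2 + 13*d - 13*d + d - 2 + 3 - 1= -4*c^2 + 2*c + 9*d^3 + d^2*(36*c - 10) + d*(36*c^2 - 22*c + 1)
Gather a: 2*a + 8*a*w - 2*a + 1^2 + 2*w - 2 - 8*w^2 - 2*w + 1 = 8*a*w - 8*w^2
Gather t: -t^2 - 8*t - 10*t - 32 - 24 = -t^2 - 18*t - 56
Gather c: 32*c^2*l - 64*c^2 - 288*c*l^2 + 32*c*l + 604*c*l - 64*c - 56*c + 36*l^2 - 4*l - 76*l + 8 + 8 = c^2*(32*l - 64) + c*(-288*l^2 + 636*l - 120) + 36*l^2 - 80*l + 16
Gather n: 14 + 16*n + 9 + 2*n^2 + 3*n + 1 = 2*n^2 + 19*n + 24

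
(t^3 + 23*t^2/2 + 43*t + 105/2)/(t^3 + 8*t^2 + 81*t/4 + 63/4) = 2*(t + 5)/(2*t + 3)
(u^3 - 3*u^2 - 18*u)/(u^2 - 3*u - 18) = u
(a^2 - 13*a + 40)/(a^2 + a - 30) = (a - 8)/(a + 6)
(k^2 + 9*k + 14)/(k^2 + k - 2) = (k + 7)/(k - 1)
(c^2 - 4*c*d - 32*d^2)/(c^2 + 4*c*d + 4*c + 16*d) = (c - 8*d)/(c + 4)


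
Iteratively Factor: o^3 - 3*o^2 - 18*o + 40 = (o - 2)*(o^2 - o - 20) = (o - 5)*(o - 2)*(o + 4)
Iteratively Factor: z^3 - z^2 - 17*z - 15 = (z + 1)*(z^2 - 2*z - 15) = (z - 5)*(z + 1)*(z + 3)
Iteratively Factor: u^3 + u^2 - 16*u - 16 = (u - 4)*(u^2 + 5*u + 4) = (u - 4)*(u + 4)*(u + 1)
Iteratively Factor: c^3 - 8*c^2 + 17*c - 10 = (c - 1)*(c^2 - 7*c + 10) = (c - 2)*(c - 1)*(c - 5)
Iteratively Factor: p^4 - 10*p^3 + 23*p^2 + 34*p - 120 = (p - 5)*(p^3 - 5*p^2 - 2*p + 24) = (p - 5)*(p - 4)*(p^2 - p - 6) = (p - 5)*(p - 4)*(p + 2)*(p - 3)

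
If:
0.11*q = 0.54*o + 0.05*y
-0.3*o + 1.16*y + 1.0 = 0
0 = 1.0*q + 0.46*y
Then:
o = 0.15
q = 0.38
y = -0.82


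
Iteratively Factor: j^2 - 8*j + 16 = (j - 4)*(j - 4)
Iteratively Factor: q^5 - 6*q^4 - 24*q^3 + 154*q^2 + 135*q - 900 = (q + 3)*(q^4 - 9*q^3 + 3*q^2 + 145*q - 300) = (q + 3)*(q + 4)*(q^3 - 13*q^2 + 55*q - 75) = (q - 5)*(q + 3)*(q + 4)*(q^2 - 8*q + 15) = (q - 5)^2*(q + 3)*(q + 4)*(q - 3)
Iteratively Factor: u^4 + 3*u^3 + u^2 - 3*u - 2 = (u - 1)*(u^3 + 4*u^2 + 5*u + 2) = (u - 1)*(u + 1)*(u^2 + 3*u + 2) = (u - 1)*(u + 1)^2*(u + 2)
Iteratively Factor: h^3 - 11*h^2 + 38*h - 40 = (h - 5)*(h^2 - 6*h + 8) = (h - 5)*(h - 4)*(h - 2)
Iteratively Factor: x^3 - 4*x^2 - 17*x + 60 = (x - 5)*(x^2 + x - 12) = (x - 5)*(x - 3)*(x + 4)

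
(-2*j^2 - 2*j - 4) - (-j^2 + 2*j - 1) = -j^2 - 4*j - 3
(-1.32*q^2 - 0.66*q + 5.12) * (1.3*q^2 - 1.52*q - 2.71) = -1.716*q^4 + 1.1484*q^3 + 11.2364*q^2 - 5.9938*q - 13.8752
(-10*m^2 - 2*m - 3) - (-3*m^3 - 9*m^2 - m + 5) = 3*m^3 - m^2 - m - 8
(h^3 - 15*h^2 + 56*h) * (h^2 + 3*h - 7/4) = h^5 - 12*h^4 + 37*h^3/4 + 777*h^2/4 - 98*h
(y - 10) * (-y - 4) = -y^2 + 6*y + 40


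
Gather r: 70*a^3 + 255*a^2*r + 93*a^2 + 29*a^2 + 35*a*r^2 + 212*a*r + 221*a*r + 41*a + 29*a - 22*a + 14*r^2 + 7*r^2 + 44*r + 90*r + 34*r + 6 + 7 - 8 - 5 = 70*a^3 + 122*a^2 + 48*a + r^2*(35*a + 21) + r*(255*a^2 + 433*a + 168)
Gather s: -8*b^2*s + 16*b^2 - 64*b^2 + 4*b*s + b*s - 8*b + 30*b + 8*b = -48*b^2 + 30*b + s*(-8*b^2 + 5*b)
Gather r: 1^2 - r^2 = 1 - r^2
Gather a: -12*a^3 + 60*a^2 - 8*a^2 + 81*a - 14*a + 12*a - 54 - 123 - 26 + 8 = -12*a^3 + 52*a^2 + 79*a - 195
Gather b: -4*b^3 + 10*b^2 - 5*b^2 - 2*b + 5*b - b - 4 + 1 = -4*b^3 + 5*b^2 + 2*b - 3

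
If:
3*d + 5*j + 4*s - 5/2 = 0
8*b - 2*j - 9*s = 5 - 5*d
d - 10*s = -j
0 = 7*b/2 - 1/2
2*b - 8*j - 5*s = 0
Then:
No Solution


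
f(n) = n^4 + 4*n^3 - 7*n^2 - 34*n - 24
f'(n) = 4*n^3 + 12*n^2 - 14*n - 34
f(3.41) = 72.48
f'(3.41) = 216.40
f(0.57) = -44.81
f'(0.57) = -37.34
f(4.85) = 656.09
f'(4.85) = 636.71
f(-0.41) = -11.48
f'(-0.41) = -26.52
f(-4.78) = 63.77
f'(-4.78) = -129.76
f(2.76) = -29.04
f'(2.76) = 102.87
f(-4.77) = 62.48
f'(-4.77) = -128.31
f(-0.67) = -5.36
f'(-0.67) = -20.44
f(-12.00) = 13200.00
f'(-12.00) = -5050.00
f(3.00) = 0.00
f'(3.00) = 140.00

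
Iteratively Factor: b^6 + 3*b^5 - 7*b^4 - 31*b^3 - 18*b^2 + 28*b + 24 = (b + 2)*(b^5 + b^4 - 9*b^3 - 13*b^2 + 8*b + 12) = (b + 1)*(b + 2)*(b^4 - 9*b^2 - 4*b + 12) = (b + 1)*(b + 2)^2*(b^3 - 2*b^2 - 5*b + 6) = (b + 1)*(b + 2)^3*(b^2 - 4*b + 3) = (b - 1)*(b + 1)*(b + 2)^3*(b - 3)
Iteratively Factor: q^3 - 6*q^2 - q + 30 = (q - 3)*(q^2 - 3*q - 10) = (q - 3)*(q + 2)*(q - 5)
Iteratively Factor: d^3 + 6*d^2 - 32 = (d + 4)*(d^2 + 2*d - 8) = (d - 2)*(d + 4)*(d + 4)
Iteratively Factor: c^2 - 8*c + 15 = (c - 5)*(c - 3)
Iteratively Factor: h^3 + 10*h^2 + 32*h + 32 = (h + 4)*(h^2 + 6*h + 8) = (h + 2)*(h + 4)*(h + 4)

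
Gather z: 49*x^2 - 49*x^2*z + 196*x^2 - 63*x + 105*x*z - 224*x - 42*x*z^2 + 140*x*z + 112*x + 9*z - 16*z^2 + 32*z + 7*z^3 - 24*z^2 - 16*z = 245*x^2 - 175*x + 7*z^3 + z^2*(-42*x - 40) + z*(-49*x^2 + 245*x + 25)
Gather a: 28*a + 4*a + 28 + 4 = 32*a + 32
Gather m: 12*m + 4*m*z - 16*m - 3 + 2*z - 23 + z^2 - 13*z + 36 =m*(4*z - 4) + z^2 - 11*z + 10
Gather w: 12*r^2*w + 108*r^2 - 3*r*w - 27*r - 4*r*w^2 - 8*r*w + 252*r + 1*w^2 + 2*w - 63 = 108*r^2 + 225*r + w^2*(1 - 4*r) + w*(12*r^2 - 11*r + 2) - 63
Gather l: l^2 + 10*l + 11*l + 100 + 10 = l^2 + 21*l + 110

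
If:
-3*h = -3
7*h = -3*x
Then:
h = 1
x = -7/3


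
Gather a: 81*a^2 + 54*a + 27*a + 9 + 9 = 81*a^2 + 81*a + 18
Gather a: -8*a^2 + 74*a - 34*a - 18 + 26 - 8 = -8*a^2 + 40*a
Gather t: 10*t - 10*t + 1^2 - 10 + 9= 0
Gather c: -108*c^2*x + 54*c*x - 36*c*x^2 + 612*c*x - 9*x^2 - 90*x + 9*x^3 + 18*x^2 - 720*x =-108*c^2*x + c*(-36*x^2 + 666*x) + 9*x^3 + 9*x^2 - 810*x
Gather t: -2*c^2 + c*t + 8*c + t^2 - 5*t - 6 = -2*c^2 + 8*c + t^2 + t*(c - 5) - 6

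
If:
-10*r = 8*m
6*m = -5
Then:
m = -5/6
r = 2/3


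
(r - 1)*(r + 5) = r^2 + 4*r - 5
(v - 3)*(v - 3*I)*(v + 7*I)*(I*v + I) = I*v^4 - 4*v^3 - 2*I*v^3 + 8*v^2 + 18*I*v^2 + 12*v - 42*I*v - 63*I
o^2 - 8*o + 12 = (o - 6)*(o - 2)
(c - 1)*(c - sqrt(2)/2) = c^2 - c - sqrt(2)*c/2 + sqrt(2)/2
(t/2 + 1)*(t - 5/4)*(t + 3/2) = t^3/2 + 9*t^2/8 - 11*t/16 - 15/8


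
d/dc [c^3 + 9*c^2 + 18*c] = 3*c^2 + 18*c + 18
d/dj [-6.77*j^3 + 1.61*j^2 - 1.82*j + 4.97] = -20.31*j^2 + 3.22*j - 1.82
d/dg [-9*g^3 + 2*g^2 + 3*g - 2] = -27*g^2 + 4*g + 3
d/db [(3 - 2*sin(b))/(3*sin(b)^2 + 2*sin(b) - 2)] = 2*(3*sin(b)^2 - 9*sin(b) - 1)*cos(b)/(3*sin(b)^2 + 2*sin(b) - 2)^2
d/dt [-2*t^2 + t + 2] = 1 - 4*t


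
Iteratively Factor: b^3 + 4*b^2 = (b)*(b^2 + 4*b) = b^2*(b + 4)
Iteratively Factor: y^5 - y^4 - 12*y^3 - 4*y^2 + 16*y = (y + 2)*(y^4 - 3*y^3 - 6*y^2 + 8*y) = (y - 4)*(y + 2)*(y^3 + y^2 - 2*y) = (y - 4)*(y + 2)^2*(y^2 - y) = (y - 4)*(y - 1)*(y + 2)^2*(y)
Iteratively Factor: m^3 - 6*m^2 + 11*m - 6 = (m - 3)*(m^2 - 3*m + 2) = (m - 3)*(m - 1)*(m - 2)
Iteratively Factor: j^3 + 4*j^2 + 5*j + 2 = (j + 1)*(j^2 + 3*j + 2) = (j + 1)*(j + 2)*(j + 1)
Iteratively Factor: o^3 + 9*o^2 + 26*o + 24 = (o + 4)*(o^2 + 5*o + 6) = (o + 3)*(o + 4)*(o + 2)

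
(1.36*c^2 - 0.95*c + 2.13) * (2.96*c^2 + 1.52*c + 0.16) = 4.0256*c^4 - 0.7448*c^3 + 5.0784*c^2 + 3.0856*c + 0.3408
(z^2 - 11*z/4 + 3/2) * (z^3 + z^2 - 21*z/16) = z^5 - 7*z^4/4 - 41*z^3/16 + 327*z^2/64 - 63*z/32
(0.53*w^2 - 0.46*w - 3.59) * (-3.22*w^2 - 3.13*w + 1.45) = -1.7066*w^4 - 0.1777*w^3 + 13.7681*w^2 + 10.5697*w - 5.2055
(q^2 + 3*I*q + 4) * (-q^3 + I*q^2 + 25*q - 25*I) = -q^5 - 2*I*q^4 + 18*q^3 + 54*I*q^2 + 175*q - 100*I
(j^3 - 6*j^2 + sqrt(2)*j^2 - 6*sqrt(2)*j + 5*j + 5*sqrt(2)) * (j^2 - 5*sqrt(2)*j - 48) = j^5 - 6*j^4 - 4*sqrt(2)*j^4 - 53*j^3 + 24*sqrt(2)*j^3 - 68*sqrt(2)*j^2 + 348*j^2 - 290*j + 288*sqrt(2)*j - 240*sqrt(2)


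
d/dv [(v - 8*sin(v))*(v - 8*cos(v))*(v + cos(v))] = -(v - 8*sin(v))*(v - 8*cos(v))*(sin(v) - 1) + (v - 8*sin(v))*(v + cos(v))*(8*sin(v) + 1) - (v - 8*cos(v))*(v + cos(v))*(8*cos(v) - 1)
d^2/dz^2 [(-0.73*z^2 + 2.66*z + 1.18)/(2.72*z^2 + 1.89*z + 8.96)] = (7.105427357601e-15*z^4 + 46.865056*z^3 + 159.126528*z^2 - 352.567488*z - 256.38802)/(20.123648*z^6 + 41.948928*z^5 + 228.017328*z^4 + 283.120677*z^3 + 751.115904*z^2 + 455.196672*z + 719.323136)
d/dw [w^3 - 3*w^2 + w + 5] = 3*w^2 - 6*w + 1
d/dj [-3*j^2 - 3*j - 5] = -6*j - 3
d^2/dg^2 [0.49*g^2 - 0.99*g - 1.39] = 0.980000000000000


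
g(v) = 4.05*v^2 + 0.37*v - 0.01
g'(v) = 8.1*v + 0.37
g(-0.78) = 2.17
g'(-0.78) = -5.95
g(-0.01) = -0.01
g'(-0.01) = 0.29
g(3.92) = 63.67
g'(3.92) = 32.12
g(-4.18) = 69.21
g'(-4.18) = -33.49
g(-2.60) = 26.41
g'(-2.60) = -20.69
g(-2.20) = 18.78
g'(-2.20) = -17.45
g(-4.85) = 93.46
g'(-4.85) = -38.92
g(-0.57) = 1.09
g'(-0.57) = -4.25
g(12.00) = 587.63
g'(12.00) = 97.57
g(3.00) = 37.55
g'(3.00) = 24.67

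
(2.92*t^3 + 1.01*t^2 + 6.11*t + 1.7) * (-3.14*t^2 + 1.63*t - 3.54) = -9.1688*t^5 + 1.5882*t^4 - 27.8759*t^3 + 1.0459*t^2 - 18.8584*t - 6.018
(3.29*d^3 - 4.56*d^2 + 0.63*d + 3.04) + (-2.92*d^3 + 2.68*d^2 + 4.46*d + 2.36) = 0.37*d^3 - 1.88*d^2 + 5.09*d + 5.4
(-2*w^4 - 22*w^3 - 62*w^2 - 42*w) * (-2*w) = 4*w^5 + 44*w^4 + 124*w^3 + 84*w^2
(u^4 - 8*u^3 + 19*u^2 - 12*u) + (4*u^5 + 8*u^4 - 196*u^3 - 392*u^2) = 4*u^5 + 9*u^4 - 204*u^3 - 373*u^2 - 12*u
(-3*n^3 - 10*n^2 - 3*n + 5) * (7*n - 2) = -21*n^4 - 64*n^3 - n^2 + 41*n - 10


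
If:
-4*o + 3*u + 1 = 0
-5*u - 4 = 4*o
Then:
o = -7/32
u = -5/8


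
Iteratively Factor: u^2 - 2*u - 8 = (u - 4)*(u + 2)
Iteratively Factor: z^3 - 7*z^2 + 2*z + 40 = (z - 4)*(z^2 - 3*z - 10) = (z - 4)*(z + 2)*(z - 5)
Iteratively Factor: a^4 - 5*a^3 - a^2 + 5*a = (a + 1)*(a^3 - 6*a^2 + 5*a) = a*(a + 1)*(a^2 - 6*a + 5) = a*(a - 1)*(a + 1)*(a - 5)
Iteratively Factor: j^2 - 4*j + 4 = (j - 2)*(j - 2)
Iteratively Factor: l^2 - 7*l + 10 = (l - 5)*(l - 2)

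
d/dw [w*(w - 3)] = 2*w - 3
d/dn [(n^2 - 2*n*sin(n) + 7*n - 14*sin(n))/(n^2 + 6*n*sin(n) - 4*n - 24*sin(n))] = (-8*n^3*cos(n) + 8*n^2*sin(n) - 24*n^2*cos(n) - 11*n^2 - 20*n*sin(n) + 224*n*cos(n) + 132*sin(n)^2 - 224*sin(n))/((n - 4)^2*(n + 6*sin(n))^2)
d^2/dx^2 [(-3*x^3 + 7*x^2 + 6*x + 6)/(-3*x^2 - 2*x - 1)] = 2*(-9*x^3 - 81*x^2 - 45*x - 1)/(27*x^6 + 54*x^5 + 63*x^4 + 44*x^3 + 21*x^2 + 6*x + 1)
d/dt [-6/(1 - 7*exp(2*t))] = -84*exp(2*t)/(7*exp(2*t) - 1)^2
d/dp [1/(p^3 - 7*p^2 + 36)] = p*(14 - 3*p)/(p^3 - 7*p^2 + 36)^2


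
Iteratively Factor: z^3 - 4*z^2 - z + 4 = (z - 4)*(z^2 - 1) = (z - 4)*(z + 1)*(z - 1)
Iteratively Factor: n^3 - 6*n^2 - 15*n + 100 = (n - 5)*(n^2 - n - 20) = (n - 5)*(n + 4)*(n - 5)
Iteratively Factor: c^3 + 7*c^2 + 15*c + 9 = (c + 3)*(c^2 + 4*c + 3) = (c + 3)^2*(c + 1)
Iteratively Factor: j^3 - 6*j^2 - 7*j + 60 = (j - 4)*(j^2 - 2*j - 15) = (j - 5)*(j - 4)*(j + 3)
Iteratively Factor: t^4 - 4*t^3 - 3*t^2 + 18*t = (t)*(t^3 - 4*t^2 - 3*t + 18) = t*(t + 2)*(t^2 - 6*t + 9) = t*(t - 3)*(t + 2)*(t - 3)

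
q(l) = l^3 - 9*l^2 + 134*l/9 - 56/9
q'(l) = 3*l^2 - 18*l + 134/9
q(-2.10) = -86.44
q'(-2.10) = 65.92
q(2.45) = -9.06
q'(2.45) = -11.20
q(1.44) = -0.46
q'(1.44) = -4.81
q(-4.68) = -375.53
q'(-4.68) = 164.84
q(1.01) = 0.66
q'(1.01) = -0.23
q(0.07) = -5.22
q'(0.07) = 13.64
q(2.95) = -14.95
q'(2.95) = -12.10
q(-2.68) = -130.01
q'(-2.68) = 84.68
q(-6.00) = -635.56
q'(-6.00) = 230.89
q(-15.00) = -5629.56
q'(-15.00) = 959.89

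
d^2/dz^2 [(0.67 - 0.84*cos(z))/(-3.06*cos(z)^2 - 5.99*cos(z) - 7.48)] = (0.0345810530780818*(1 - cos(z)^2)^2 - 0.00671738602459883*cos(z)^5 + 0.143421052478751*cos(z)^3 + 0.0372999087823883*cos(z)^2 - 0.227227191417393*cos(z) - 0.113734392821998)/(0.290322580645161*cos(z)^2 + 0.56831119544592*cos(z) + 0.709677419354839)^3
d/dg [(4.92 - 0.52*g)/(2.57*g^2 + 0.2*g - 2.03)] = (1.3364*g^2 - 25.2888*g + 0.0715999999999999)/(6.6049*g^4 + 1.028*g^3 - 10.3942*g^2 - 0.812*g + 4.1209)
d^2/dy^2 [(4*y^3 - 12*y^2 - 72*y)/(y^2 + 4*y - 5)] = 120*(y^3 - 7*y^2 - 13*y - 29)/(y^6 + 12*y^5 + 33*y^4 - 56*y^3 - 165*y^2 + 300*y - 125)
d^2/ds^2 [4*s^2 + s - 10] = 8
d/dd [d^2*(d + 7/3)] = d*(9*d + 14)/3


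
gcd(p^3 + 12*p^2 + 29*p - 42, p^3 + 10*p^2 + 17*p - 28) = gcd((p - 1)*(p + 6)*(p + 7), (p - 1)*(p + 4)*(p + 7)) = p^2 + 6*p - 7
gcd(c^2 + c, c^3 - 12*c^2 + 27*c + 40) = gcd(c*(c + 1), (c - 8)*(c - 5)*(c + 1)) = c + 1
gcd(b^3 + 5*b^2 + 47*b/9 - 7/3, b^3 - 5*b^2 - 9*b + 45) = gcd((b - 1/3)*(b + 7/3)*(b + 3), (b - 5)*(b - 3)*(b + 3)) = b + 3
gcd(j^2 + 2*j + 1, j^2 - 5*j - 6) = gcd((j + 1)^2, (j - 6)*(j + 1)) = j + 1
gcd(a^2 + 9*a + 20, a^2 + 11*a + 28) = a + 4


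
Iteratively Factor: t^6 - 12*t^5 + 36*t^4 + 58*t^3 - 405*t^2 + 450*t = (t - 5)*(t^5 - 7*t^4 + t^3 + 63*t^2 - 90*t) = (t - 5)*(t - 2)*(t^4 - 5*t^3 - 9*t^2 + 45*t) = (t - 5)*(t - 2)*(t + 3)*(t^3 - 8*t^2 + 15*t) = (t - 5)*(t - 3)*(t - 2)*(t + 3)*(t^2 - 5*t) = t*(t - 5)*(t - 3)*(t - 2)*(t + 3)*(t - 5)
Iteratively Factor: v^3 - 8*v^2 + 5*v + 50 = (v - 5)*(v^2 - 3*v - 10) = (v - 5)*(v + 2)*(v - 5)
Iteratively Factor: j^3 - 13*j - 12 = (j - 4)*(j^2 + 4*j + 3) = (j - 4)*(j + 3)*(j + 1)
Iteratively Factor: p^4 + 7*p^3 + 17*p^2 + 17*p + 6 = (p + 2)*(p^3 + 5*p^2 + 7*p + 3) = (p + 1)*(p + 2)*(p^2 + 4*p + 3) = (p + 1)^2*(p + 2)*(p + 3)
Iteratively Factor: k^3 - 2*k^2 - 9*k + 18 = (k + 3)*(k^2 - 5*k + 6) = (k - 3)*(k + 3)*(k - 2)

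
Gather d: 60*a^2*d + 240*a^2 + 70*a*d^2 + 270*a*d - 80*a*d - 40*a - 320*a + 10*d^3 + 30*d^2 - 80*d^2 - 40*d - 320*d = 240*a^2 - 360*a + 10*d^3 + d^2*(70*a - 50) + d*(60*a^2 + 190*a - 360)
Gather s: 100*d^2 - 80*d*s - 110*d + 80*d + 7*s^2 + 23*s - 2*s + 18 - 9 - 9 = 100*d^2 - 30*d + 7*s^2 + s*(21 - 80*d)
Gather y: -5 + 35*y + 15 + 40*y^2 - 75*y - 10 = 40*y^2 - 40*y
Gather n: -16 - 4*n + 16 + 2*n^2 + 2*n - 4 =2*n^2 - 2*n - 4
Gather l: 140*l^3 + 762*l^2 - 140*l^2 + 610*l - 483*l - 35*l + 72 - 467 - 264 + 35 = 140*l^3 + 622*l^2 + 92*l - 624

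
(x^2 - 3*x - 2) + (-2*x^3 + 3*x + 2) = -2*x^3 + x^2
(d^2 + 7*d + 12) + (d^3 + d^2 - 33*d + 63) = d^3 + 2*d^2 - 26*d + 75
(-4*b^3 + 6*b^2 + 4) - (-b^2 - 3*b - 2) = -4*b^3 + 7*b^2 + 3*b + 6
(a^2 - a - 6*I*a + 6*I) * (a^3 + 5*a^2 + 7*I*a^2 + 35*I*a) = a^5 + 4*a^4 + I*a^4 + 37*a^3 + 4*I*a^3 + 168*a^2 - 5*I*a^2 - 210*a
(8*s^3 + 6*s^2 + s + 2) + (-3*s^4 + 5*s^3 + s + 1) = -3*s^4 + 13*s^3 + 6*s^2 + 2*s + 3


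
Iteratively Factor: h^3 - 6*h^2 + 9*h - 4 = (h - 1)*(h^2 - 5*h + 4) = (h - 1)^2*(h - 4)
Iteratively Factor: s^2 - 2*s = (s - 2)*(s)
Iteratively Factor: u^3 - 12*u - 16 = (u + 2)*(u^2 - 2*u - 8) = (u + 2)^2*(u - 4)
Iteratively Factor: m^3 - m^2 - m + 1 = (m - 1)*(m^2 - 1) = (m - 1)*(m + 1)*(m - 1)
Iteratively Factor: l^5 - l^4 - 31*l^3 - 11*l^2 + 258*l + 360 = (l - 4)*(l^4 + 3*l^3 - 19*l^2 - 87*l - 90) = (l - 4)*(l + 3)*(l^3 - 19*l - 30) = (l - 4)*(l + 2)*(l + 3)*(l^2 - 2*l - 15) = (l - 4)*(l + 2)*(l + 3)^2*(l - 5)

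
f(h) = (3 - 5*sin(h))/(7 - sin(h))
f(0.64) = 0.00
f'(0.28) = -0.68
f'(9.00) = 0.67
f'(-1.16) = -0.20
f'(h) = (3 - 5*sin(h))*cos(h)/(7 - sin(h))^2 - 5*cos(h)/(7 - sin(h)) = -32*cos(h)/(sin(h) - 7)^2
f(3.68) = 0.74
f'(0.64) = -0.63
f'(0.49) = -0.66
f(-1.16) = 0.96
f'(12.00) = -0.48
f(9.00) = 0.14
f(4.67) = 1.00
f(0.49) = 0.10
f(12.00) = 0.75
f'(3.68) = 0.49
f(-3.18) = 0.40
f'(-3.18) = 0.66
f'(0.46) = -0.67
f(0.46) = 0.12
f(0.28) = 0.24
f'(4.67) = 0.02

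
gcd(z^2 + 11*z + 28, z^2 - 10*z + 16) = 1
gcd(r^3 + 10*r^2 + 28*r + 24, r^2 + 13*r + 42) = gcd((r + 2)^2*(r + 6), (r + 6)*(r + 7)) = r + 6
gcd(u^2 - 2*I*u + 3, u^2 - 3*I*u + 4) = u + I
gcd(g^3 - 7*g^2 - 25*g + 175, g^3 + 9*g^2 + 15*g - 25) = g + 5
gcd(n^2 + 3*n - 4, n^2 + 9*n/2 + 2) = n + 4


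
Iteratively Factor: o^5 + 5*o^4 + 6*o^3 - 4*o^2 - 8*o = (o + 2)*(o^4 + 3*o^3 - 4*o) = (o + 2)^2*(o^3 + o^2 - 2*o) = o*(o + 2)^2*(o^2 + o - 2) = o*(o + 2)^3*(o - 1)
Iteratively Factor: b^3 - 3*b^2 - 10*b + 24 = (b - 4)*(b^2 + b - 6) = (b - 4)*(b - 2)*(b + 3)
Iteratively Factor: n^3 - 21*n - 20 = (n + 1)*(n^2 - n - 20) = (n - 5)*(n + 1)*(n + 4)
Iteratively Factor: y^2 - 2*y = (y - 2)*(y)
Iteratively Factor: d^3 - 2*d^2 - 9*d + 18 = (d - 3)*(d^2 + d - 6) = (d - 3)*(d - 2)*(d + 3)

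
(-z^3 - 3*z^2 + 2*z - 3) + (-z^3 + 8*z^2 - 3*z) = -2*z^3 + 5*z^2 - z - 3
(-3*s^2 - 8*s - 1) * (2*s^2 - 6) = -6*s^4 - 16*s^3 + 16*s^2 + 48*s + 6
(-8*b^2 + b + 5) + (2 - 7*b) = -8*b^2 - 6*b + 7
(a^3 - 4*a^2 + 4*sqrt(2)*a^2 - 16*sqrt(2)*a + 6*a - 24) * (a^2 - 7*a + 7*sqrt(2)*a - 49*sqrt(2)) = a^5 - 11*a^4 + 11*sqrt(2)*a^4 - 121*sqrt(2)*a^3 + 90*a^3 - 682*a^2 + 350*sqrt(2)*a^2 - 462*sqrt(2)*a + 1736*a + 1176*sqrt(2)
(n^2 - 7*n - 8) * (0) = 0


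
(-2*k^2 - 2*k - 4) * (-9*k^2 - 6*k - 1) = 18*k^4 + 30*k^3 + 50*k^2 + 26*k + 4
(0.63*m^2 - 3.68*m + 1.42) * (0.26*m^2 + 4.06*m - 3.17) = 0.1638*m^4 + 1.601*m^3 - 16.5687*m^2 + 17.4308*m - 4.5014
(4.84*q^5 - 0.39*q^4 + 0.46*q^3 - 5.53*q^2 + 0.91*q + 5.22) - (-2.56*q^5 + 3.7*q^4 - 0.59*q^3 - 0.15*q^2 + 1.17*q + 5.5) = 7.4*q^5 - 4.09*q^4 + 1.05*q^3 - 5.38*q^2 - 0.26*q - 0.28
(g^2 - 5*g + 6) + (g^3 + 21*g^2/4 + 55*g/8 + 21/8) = g^3 + 25*g^2/4 + 15*g/8 + 69/8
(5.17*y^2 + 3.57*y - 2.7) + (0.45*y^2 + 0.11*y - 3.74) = 5.62*y^2 + 3.68*y - 6.44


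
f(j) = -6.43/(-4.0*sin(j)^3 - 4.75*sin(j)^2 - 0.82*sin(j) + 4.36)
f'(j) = -6.43*(12.0*sin(j)^2*cos(j) + 9.5*sin(j)*cos(j) + 0.82*cos(j))/(-4.0*sin(j)^3 - 4.75*sin(j)^2 - 0.82*sin(j) + 4.36)^2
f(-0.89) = -1.61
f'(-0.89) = -0.17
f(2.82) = -1.84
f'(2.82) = 2.50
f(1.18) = 1.78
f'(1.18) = -3.71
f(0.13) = -1.54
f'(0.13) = -0.83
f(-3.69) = -3.10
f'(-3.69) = 11.52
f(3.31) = -1.47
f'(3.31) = -0.14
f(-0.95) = -1.59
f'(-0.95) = -0.24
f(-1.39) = -1.47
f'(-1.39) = -0.19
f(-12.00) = -3.32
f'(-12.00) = -13.59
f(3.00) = -1.55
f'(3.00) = 0.89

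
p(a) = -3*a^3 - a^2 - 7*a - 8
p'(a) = -9*a^2 - 2*a - 7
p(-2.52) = 51.30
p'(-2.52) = -59.11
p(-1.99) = 25.61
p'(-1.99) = -38.66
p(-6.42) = 789.55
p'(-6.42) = -365.11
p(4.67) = -368.04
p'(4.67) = -212.62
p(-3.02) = 86.65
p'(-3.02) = -83.04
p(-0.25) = -6.27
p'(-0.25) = -7.06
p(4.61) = -355.44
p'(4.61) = -207.49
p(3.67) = -195.45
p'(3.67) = -135.56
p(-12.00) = 5116.00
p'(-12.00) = -1279.00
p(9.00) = -2339.00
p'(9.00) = -754.00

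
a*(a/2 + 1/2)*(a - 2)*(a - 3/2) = a^4/2 - 5*a^3/4 - a^2/4 + 3*a/2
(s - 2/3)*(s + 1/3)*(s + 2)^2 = s^4 + 11*s^3/3 + 22*s^2/9 - 20*s/9 - 8/9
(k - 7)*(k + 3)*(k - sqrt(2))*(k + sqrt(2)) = k^4 - 4*k^3 - 23*k^2 + 8*k + 42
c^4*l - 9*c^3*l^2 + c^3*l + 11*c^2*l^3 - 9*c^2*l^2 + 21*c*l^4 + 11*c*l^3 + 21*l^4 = (c - 7*l)*(c - 3*l)*(c + l)*(c*l + l)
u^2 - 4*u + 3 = (u - 3)*(u - 1)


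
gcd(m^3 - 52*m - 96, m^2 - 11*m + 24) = m - 8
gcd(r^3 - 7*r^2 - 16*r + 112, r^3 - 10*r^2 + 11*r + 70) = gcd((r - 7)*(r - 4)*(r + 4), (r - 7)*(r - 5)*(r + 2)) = r - 7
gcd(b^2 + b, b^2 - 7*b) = b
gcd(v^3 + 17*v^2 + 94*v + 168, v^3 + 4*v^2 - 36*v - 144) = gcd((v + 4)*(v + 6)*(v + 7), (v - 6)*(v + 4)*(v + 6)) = v^2 + 10*v + 24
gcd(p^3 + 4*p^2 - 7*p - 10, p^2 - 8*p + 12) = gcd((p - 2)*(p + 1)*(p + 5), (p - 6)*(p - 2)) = p - 2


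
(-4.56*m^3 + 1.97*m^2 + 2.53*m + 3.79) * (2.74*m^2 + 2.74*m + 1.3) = -12.4944*m^5 - 7.0966*m^4 + 6.402*m^3 + 19.8778*m^2 + 13.6736*m + 4.927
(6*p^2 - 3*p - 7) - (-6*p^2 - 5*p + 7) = 12*p^2 + 2*p - 14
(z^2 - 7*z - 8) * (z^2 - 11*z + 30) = z^4 - 18*z^3 + 99*z^2 - 122*z - 240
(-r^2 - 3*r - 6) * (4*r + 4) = -4*r^3 - 16*r^2 - 36*r - 24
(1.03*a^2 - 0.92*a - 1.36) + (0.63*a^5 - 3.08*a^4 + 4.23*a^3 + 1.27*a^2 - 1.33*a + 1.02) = 0.63*a^5 - 3.08*a^4 + 4.23*a^3 + 2.3*a^2 - 2.25*a - 0.34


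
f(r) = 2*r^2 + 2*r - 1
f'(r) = 4*r + 2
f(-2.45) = 6.10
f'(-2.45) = -7.80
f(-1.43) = 0.23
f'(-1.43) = -3.72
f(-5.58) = 50.11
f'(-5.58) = -20.32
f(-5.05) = 39.90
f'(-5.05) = -18.20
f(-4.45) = 29.70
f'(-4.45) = -15.80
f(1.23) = 4.49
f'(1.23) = 6.92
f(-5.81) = 54.89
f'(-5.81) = -21.24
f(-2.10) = 3.62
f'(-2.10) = -6.40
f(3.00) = 23.00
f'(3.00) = 14.00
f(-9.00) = 143.00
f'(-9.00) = -34.00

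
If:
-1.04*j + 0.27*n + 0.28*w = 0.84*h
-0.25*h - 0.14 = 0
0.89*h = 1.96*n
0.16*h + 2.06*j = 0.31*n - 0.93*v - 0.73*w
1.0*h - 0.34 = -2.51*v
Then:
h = -0.56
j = 0.15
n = -0.25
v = 0.36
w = -0.87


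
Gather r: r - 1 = r - 1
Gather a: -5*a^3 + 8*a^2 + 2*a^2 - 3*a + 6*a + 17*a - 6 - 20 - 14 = -5*a^3 + 10*a^2 + 20*a - 40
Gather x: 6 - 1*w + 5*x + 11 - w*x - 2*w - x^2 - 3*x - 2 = -3*w - x^2 + x*(2 - w) + 15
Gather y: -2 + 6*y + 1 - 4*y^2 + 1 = -4*y^2 + 6*y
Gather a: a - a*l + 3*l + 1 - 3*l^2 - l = a*(1 - l) - 3*l^2 + 2*l + 1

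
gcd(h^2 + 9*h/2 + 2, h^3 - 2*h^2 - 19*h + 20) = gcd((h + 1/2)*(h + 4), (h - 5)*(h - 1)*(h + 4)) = h + 4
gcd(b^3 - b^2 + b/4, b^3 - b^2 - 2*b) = b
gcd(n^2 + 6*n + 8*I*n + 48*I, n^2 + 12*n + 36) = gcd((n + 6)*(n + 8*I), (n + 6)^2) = n + 6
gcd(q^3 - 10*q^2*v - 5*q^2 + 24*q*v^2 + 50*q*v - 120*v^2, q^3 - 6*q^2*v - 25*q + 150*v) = q^2 - 6*q*v - 5*q + 30*v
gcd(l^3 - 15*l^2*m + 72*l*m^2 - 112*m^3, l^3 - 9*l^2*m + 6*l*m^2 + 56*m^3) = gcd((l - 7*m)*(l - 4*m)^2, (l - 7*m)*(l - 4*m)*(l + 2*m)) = l^2 - 11*l*m + 28*m^2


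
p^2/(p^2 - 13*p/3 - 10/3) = 3*p^2/(3*p^2 - 13*p - 10)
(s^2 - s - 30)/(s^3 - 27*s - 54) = (s + 5)/(s^2 + 6*s + 9)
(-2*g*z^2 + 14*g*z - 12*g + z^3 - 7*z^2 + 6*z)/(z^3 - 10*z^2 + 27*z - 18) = (-2*g + z)/(z - 3)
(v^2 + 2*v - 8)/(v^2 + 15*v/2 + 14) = 2*(v - 2)/(2*v + 7)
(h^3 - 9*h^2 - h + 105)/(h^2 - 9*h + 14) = (h^2 - 2*h - 15)/(h - 2)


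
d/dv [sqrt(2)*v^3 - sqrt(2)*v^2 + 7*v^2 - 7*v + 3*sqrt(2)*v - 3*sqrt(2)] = 3*sqrt(2)*v^2 - 2*sqrt(2)*v + 14*v - 7 + 3*sqrt(2)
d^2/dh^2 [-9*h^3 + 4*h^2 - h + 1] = 8 - 54*h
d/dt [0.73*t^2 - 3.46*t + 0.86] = 1.46*t - 3.46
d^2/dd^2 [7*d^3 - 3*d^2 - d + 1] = 42*d - 6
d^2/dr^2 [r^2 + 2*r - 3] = 2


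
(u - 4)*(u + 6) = u^2 + 2*u - 24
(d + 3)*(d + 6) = d^2 + 9*d + 18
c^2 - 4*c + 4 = (c - 2)^2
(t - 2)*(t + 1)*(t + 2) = t^3 + t^2 - 4*t - 4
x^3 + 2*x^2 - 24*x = x*(x - 4)*(x + 6)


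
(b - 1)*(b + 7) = b^2 + 6*b - 7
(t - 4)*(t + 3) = t^2 - t - 12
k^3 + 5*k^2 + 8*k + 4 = (k + 1)*(k + 2)^2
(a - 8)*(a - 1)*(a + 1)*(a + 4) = a^4 - 4*a^3 - 33*a^2 + 4*a + 32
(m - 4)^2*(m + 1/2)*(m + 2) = m^4 - 11*m^3/2 - 3*m^2 + 32*m + 16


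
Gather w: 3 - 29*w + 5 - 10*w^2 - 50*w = -10*w^2 - 79*w + 8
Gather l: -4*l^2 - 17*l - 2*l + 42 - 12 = -4*l^2 - 19*l + 30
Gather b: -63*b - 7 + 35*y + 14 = -63*b + 35*y + 7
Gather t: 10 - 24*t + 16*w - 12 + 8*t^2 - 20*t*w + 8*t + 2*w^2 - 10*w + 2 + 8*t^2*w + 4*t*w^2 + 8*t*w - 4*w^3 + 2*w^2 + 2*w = t^2*(8*w + 8) + t*(4*w^2 - 12*w - 16) - 4*w^3 + 4*w^2 + 8*w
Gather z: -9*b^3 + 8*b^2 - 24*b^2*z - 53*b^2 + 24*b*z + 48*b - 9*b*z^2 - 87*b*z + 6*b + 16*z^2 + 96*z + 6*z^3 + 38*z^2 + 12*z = -9*b^3 - 45*b^2 + 54*b + 6*z^3 + z^2*(54 - 9*b) + z*(-24*b^2 - 63*b + 108)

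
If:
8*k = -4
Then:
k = -1/2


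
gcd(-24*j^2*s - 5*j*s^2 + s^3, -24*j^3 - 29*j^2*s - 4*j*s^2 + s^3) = -24*j^2 - 5*j*s + s^2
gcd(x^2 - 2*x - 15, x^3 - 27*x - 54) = x + 3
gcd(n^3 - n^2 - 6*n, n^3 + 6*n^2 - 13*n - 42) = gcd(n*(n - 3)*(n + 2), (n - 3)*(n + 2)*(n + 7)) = n^2 - n - 6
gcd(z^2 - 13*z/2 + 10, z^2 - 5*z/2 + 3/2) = 1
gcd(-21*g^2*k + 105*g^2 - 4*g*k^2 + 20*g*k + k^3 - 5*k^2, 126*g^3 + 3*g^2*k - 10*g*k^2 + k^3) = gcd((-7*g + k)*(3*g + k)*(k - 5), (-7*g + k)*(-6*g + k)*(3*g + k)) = 21*g^2 + 4*g*k - k^2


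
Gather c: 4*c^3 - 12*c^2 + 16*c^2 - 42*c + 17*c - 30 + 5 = 4*c^3 + 4*c^2 - 25*c - 25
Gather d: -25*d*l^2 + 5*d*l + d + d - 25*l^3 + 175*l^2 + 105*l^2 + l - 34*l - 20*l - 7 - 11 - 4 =d*(-25*l^2 + 5*l + 2) - 25*l^3 + 280*l^2 - 53*l - 22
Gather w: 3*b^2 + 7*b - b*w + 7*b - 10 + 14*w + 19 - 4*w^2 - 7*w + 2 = 3*b^2 + 14*b - 4*w^2 + w*(7 - b) + 11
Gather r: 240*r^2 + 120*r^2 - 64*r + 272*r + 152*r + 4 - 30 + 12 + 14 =360*r^2 + 360*r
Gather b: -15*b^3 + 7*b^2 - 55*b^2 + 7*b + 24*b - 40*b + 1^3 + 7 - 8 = -15*b^3 - 48*b^2 - 9*b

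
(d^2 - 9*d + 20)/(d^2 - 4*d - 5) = (d - 4)/(d + 1)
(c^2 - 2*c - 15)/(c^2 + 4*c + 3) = (c - 5)/(c + 1)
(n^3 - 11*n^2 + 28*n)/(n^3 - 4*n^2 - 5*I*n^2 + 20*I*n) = (n - 7)/(n - 5*I)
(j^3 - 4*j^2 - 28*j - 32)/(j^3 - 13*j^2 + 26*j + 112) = (j + 2)/(j - 7)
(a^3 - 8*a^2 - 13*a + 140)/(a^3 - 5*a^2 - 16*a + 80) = (a - 7)/(a - 4)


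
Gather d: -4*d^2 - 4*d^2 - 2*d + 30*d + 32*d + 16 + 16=-8*d^2 + 60*d + 32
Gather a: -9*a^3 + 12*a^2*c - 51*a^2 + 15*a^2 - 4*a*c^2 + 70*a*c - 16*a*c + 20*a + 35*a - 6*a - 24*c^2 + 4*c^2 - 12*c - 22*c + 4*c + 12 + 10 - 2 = -9*a^3 + a^2*(12*c - 36) + a*(-4*c^2 + 54*c + 49) - 20*c^2 - 30*c + 20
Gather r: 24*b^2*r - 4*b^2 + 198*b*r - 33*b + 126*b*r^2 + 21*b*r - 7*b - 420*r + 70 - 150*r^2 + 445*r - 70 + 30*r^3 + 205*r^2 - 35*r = -4*b^2 - 40*b + 30*r^3 + r^2*(126*b + 55) + r*(24*b^2 + 219*b - 10)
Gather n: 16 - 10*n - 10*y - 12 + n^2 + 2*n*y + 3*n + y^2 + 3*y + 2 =n^2 + n*(2*y - 7) + y^2 - 7*y + 6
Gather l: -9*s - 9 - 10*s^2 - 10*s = -10*s^2 - 19*s - 9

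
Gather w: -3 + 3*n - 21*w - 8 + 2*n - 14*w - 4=5*n - 35*w - 15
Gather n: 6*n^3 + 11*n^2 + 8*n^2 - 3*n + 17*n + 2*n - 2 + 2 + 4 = 6*n^3 + 19*n^2 + 16*n + 4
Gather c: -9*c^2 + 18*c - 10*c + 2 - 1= -9*c^2 + 8*c + 1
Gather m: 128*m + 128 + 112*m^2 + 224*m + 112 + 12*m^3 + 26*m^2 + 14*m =12*m^3 + 138*m^2 + 366*m + 240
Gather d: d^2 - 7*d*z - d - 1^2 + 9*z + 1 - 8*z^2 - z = d^2 + d*(-7*z - 1) - 8*z^2 + 8*z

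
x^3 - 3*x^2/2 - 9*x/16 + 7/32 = (x - 7/4)*(x - 1/4)*(x + 1/2)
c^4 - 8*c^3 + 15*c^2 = c^2*(c - 5)*(c - 3)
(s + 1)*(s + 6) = s^2 + 7*s + 6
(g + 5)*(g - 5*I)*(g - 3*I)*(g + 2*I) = g^4 + 5*g^3 - 6*I*g^3 + g^2 - 30*I*g^2 + 5*g - 30*I*g - 150*I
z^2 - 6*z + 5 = (z - 5)*(z - 1)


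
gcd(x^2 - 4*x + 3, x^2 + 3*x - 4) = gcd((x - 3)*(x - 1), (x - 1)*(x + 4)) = x - 1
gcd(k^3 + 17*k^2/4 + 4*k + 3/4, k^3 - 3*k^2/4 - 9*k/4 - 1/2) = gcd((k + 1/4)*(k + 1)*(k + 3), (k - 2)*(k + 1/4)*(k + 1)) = k^2 + 5*k/4 + 1/4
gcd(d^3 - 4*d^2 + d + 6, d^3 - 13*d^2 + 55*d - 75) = d - 3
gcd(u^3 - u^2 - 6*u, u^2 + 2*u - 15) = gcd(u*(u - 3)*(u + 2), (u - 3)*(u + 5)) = u - 3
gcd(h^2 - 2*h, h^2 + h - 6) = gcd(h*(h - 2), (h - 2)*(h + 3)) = h - 2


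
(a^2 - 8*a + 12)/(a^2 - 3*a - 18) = (a - 2)/(a + 3)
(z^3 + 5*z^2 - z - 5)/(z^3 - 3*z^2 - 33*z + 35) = (z + 1)/(z - 7)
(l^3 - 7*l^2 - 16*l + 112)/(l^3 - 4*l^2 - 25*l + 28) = (l - 4)/(l - 1)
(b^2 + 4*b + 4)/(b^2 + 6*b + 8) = (b + 2)/(b + 4)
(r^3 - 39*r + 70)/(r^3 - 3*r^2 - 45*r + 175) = (r - 2)/(r - 5)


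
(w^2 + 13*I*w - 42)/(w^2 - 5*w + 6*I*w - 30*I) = (w + 7*I)/(w - 5)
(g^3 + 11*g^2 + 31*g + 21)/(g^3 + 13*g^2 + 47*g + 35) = (g + 3)/(g + 5)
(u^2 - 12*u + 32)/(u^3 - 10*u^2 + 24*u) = (u - 8)/(u*(u - 6))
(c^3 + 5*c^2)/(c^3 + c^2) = (c + 5)/(c + 1)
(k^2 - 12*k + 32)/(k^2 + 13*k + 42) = (k^2 - 12*k + 32)/(k^2 + 13*k + 42)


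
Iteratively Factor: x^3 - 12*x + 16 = (x - 2)*(x^2 + 2*x - 8) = (x - 2)*(x + 4)*(x - 2)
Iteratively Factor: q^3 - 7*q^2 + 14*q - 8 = (q - 2)*(q^2 - 5*q + 4) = (q - 2)*(q - 1)*(q - 4)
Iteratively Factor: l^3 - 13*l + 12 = (l + 4)*(l^2 - 4*l + 3) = (l - 3)*(l + 4)*(l - 1)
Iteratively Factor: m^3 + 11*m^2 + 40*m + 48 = (m + 3)*(m^2 + 8*m + 16) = (m + 3)*(m + 4)*(m + 4)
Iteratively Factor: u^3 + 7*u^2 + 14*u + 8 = (u + 1)*(u^2 + 6*u + 8) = (u + 1)*(u + 2)*(u + 4)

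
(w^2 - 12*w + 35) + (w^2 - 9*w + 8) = 2*w^2 - 21*w + 43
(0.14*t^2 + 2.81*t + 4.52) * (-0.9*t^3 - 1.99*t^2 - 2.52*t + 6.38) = -0.126*t^5 - 2.8076*t^4 - 10.0127*t^3 - 15.1828*t^2 + 6.5374*t + 28.8376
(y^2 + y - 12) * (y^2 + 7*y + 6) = y^4 + 8*y^3 + y^2 - 78*y - 72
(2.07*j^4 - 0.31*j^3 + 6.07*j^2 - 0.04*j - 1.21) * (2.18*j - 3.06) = 4.5126*j^5 - 7.01*j^4 + 14.1812*j^3 - 18.6614*j^2 - 2.5154*j + 3.7026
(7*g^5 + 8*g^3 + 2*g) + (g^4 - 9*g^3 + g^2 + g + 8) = 7*g^5 + g^4 - g^3 + g^2 + 3*g + 8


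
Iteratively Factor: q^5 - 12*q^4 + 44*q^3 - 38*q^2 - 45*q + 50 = (q - 1)*(q^4 - 11*q^3 + 33*q^2 - 5*q - 50) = (q - 5)*(q - 1)*(q^3 - 6*q^2 + 3*q + 10) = (q - 5)*(q - 2)*(q - 1)*(q^2 - 4*q - 5) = (q - 5)*(q - 2)*(q - 1)*(q + 1)*(q - 5)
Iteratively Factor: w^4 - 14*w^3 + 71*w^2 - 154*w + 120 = (w - 3)*(w^3 - 11*w^2 + 38*w - 40) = (w - 3)*(w - 2)*(w^2 - 9*w + 20) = (w - 4)*(w - 3)*(w - 2)*(w - 5)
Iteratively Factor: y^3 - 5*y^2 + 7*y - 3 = (y - 1)*(y^2 - 4*y + 3) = (y - 3)*(y - 1)*(y - 1)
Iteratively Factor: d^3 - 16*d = (d - 4)*(d^2 + 4*d) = (d - 4)*(d + 4)*(d)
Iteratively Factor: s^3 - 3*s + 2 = (s - 1)*(s^2 + s - 2) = (s - 1)^2*(s + 2)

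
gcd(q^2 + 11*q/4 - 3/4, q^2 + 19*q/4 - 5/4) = q - 1/4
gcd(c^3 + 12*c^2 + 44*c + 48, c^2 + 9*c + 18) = c + 6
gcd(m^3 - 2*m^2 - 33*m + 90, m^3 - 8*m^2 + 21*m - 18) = m - 3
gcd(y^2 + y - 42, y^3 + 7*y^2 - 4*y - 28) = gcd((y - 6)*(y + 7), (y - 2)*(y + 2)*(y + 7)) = y + 7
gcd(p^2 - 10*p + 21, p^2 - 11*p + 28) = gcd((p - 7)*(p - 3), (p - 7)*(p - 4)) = p - 7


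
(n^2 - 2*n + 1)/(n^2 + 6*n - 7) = (n - 1)/(n + 7)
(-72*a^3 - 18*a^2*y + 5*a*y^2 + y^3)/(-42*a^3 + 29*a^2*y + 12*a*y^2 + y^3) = (-12*a^2 - a*y + y^2)/(-7*a^2 + 6*a*y + y^2)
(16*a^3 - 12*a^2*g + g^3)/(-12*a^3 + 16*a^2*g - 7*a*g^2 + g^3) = (-4*a - g)/(3*a - g)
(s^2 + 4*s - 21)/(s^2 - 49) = (s - 3)/(s - 7)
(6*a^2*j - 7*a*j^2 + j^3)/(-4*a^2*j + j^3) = (-6*a^2 + 7*a*j - j^2)/(4*a^2 - j^2)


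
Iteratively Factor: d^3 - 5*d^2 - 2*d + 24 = (d + 2)*(d^2 - 7*d + 12) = (d - 3)*(d + 2)*(d - 4)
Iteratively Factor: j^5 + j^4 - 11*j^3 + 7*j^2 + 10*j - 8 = (j + 1)*(j^4 - 11*j^2 + 18*j - 8) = (j - 1)*(j + 1)*(j^3 + j^2 - 10*j + 8) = (j - 1)^2*(j + 1)*(j^2 + 2*j - 8) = (j - 2)*(j - 1)^2*(j + 1)*(j + 4)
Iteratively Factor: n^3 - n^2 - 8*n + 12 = (n - 2)*(n^2 + n - 6) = (n - 2)^2*(n + 3)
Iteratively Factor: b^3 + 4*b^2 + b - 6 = (b - 1)*(b^2 + 5*b + 6) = (b - 1)*(b + 2)*(b + 3)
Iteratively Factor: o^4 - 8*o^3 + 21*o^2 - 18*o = (o)*(o^3 - 8*o^2 + 21*o - 18) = o*(o - 3)*(o^2 - 5*o + 6) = o*(o - 3)^2*(o - 2)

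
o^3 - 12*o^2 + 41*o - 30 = (o - 6)*(o - 5)*(o - 1)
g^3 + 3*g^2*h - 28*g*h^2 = g*(g - 4*h)*(g + 7*h)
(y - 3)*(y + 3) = y^2 - 9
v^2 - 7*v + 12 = (v - 4)*(v - 3)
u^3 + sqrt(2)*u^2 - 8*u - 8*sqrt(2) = (u - 2*sqrt(2))*(u + sqrt(2))*(u + 2*sqrt(2))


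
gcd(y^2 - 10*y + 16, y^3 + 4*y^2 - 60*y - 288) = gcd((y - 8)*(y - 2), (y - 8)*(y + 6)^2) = y - 8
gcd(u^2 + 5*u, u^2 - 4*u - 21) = 1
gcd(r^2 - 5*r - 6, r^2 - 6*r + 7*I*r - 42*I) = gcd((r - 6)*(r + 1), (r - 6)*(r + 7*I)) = r - 6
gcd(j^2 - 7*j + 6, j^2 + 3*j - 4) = j - 1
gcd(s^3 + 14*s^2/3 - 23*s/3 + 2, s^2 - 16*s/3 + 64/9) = 1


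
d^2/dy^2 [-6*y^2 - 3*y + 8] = -12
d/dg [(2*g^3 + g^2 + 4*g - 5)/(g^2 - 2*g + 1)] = 2*(g^3 - 3*g^2 - 3*g + 3)/(g^3 - 3*g^2 + 3*g - 1)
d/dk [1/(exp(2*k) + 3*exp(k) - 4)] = (-2*exp(k) - 3)*exp(k)/(exp(2*k) + 3*exp(k) - 4)^2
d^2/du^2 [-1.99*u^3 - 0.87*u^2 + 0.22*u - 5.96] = -11.94*u - 1.74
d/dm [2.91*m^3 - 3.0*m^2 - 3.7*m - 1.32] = 8.73*m^2 - 6.0*m - 3.7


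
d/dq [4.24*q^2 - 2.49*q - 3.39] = 8.48*q - 2.49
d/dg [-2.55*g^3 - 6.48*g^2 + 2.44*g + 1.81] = -7.65*g^2 - 12.96*g + 2.44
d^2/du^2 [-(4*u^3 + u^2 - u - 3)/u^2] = 2*(u + 9)/u^4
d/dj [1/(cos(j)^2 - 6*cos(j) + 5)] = 2*(cos(j) - 3)*sin(j)/(cos(j)^2 - 6*cos(j) + 5)^2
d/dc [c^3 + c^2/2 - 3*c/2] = 3*c^2 + c - 3/2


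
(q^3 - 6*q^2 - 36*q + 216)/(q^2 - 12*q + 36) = q + 6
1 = 1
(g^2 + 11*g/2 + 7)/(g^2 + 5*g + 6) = (g + 7/2)/(g + 3)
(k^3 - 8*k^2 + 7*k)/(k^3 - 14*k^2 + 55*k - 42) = k/(k - 6)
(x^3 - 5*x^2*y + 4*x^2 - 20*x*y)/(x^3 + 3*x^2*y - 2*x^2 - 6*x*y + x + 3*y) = x*(x^2 - 5*x*y + 4*x - 20*y)/(x^3 + 3*x^2*y - 2*x^2 - 6*x*y + x + 3*y)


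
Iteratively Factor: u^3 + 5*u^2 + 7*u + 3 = (u + 3)*(u^2 + 2*u + 1) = (u + 1)*(u + 3)*(u + 1)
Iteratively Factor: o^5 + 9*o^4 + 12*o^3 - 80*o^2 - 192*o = (o + 4)*(o^4 + 5*o^3 - 8*o^2 - 48*o) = (o + 4)^2*(o^3 + o^2 - 12*o) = o*(o + 4)^2*(o^2 + o - 12) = o*(o + 4)^3*(o - 3)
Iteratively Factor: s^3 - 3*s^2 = (s)*(s^2 - 3*s) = s*(s - 3)*(s)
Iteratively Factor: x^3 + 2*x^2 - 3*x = (x - 1)*(x^2 + 3*x) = (x - 1)*(x + 3)*(x)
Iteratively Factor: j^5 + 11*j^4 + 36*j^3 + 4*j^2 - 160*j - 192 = (j + 3)*(j^4 + 8*j^3 + 12*j^2 - 32*j - 64) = (j + 3)*(j + 4)*(j^3 + 4*j^2 - 4*j - 16) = (j - 2)*(j + 3)*(j + 4)*(j^2 + 6*j + 8) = (j - 2)*(j + 2)*(j + 3)*(j + 4)*(j + 4)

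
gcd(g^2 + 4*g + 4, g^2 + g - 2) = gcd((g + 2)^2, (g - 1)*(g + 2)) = g + 2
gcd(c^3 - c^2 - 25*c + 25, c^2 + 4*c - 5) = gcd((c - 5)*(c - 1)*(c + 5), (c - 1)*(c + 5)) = c^2 + 4*c - 5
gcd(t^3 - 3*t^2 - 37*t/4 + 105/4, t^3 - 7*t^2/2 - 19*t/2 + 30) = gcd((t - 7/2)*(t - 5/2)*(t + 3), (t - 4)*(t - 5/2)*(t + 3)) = t^2 + t/2 - 15/2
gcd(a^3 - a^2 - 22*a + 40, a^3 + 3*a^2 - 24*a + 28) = a - 2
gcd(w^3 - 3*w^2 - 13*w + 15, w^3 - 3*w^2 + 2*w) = w - 1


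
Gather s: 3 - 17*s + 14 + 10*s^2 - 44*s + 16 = 10*s^2 - 61*s + 33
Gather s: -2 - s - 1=-s - 3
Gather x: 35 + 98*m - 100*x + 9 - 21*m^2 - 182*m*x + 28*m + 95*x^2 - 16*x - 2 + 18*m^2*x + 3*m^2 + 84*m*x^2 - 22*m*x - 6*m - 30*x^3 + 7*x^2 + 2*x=-18*m^2 + 120*m - 30*x^3 + x^2*(84*m + 102) + x*(18*m^2 - 204*m - 114) + 42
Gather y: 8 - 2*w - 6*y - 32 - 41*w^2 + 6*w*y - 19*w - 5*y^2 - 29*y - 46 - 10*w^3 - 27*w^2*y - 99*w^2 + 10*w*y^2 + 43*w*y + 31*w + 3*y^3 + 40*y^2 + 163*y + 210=-10*w^3 - 140*w^2 + 10*w + 3*y^3 + y^2*(10*w + 35) + y*(-27*w^2 + 49*w + 128) + 140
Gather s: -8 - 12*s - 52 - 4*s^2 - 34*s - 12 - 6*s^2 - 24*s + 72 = -10*s^2 - 70*s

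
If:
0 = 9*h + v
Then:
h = -v/9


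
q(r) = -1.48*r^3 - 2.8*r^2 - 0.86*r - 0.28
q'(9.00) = -410.90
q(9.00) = -1313.74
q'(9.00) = -410.90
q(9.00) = -1313.74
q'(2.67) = -47.46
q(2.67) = -50.71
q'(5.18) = -149.00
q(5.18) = -285.57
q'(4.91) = -135.40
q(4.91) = -247.19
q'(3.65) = -80.45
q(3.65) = -112.69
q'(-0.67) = 0.90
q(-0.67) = -0.52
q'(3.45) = -73.03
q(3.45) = -97.35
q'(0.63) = -6.15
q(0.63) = -2.30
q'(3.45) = -73.03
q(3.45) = -97.35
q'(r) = -4.44*r^2 - 5.6*r - 0.86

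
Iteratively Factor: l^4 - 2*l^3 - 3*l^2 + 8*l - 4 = (l + 2)*(l^3 - 4*l^2 + 5*l - 2) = (l - 1)*(l + 2)*(l^2 - 3*l + 2) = (l - 2)*(l - 1)*(l + 2)*(l - 1)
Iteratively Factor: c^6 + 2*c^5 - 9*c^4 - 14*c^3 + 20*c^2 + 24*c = (c)*(c^5 + 2*c^4 - 9*c^3 - 14*c^2 + 20*c + 24) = c*(c - 2)*(c^4 + 4*c^3 - c^2 - 16*c - 12) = c*(c - 2)^2*(c^3 + 6*c^2 + 11*c + 6) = c*(c - 2)^2*(c + 2)*(c^2 + 4*c + 3) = c*(c - 2)^2*(c + 1)*(c + 2)*(c + 3)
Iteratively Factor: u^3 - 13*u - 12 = (u + 3)*(u^2 - 3*u - 4) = (u - 4)*(u + 3)*(u + 1)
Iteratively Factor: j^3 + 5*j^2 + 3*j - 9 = (j + 3)*(j^2 + 2*j - 3) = (j + 3)^2*(j - 1)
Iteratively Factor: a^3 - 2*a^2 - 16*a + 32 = (a - 4)*(a^2 + 2*a - 8) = (a - 4)*(a - 2)*(a + 4)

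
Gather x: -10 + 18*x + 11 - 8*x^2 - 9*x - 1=-8*x^2 + 9*x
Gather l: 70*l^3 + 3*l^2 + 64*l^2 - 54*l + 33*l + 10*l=70*l^3 + 67*l^2 - 11*l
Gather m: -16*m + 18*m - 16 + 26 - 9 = 2*m + 1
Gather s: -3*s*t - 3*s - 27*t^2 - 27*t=s*(-3*t - 3) - 27*t^2 - 27*t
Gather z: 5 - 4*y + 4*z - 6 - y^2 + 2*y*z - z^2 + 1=-y^2 - 4*y - z^2 + z*(2*y + 4)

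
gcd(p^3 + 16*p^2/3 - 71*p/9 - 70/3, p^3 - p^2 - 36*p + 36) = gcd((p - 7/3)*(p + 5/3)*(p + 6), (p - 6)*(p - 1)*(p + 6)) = p + 6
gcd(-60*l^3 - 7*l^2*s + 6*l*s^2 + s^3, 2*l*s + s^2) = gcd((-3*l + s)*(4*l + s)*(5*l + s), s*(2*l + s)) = 1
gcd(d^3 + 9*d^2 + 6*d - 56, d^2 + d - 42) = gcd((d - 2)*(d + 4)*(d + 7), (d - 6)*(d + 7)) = d + 7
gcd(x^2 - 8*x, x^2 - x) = x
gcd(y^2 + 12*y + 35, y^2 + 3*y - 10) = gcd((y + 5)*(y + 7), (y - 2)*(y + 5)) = y + 5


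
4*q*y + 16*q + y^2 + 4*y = (4*q + y)*(y + 4)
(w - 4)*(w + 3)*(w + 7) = w^3 + 6*w^2 - 19*w - 84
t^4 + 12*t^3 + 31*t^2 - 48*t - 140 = (t - 2)*(t + 2)*(t + 5)*(t + 7)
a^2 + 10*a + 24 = (a + 4)*(a + 6)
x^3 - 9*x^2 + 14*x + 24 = (x - 6)*(x - 4)*(x + 1)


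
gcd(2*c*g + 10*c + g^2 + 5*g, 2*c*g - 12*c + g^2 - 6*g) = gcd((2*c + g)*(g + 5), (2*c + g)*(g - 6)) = 2*c + g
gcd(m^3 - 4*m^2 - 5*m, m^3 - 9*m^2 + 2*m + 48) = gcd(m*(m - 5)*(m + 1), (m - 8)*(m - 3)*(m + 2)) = 1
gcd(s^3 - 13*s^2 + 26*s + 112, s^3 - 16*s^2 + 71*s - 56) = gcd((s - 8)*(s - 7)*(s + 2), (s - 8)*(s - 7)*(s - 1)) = s^2 - 15*s + 56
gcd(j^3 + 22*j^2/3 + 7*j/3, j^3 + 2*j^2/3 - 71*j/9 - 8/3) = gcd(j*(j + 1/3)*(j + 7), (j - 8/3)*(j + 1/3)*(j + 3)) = j + 1/3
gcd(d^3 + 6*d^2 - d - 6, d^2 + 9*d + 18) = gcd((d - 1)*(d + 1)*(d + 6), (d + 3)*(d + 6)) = d + 6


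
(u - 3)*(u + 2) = u^2 - u - 6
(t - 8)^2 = t^2 - 16*t + 64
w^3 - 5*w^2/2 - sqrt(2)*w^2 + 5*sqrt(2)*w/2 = w*(w - 5/2)*(w - sqrt(2))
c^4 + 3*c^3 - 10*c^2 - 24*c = c*(c - 3)*(c + 2)*(c + 4)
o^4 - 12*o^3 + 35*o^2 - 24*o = o*(o - 8)*(o - 3)*(o - 1)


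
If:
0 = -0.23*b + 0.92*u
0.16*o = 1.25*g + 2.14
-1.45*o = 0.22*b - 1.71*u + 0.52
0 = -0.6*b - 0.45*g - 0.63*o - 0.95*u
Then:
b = 1.09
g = -1.74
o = -0.20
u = 0.27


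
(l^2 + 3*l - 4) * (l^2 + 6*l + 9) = l^4 + 9*l^3 + 23*l^2 + 3*l - 36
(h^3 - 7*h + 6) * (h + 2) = h^4 + 2*h^3 - 7*h^2 - 8*h + 12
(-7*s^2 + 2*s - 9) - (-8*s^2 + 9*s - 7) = s^2 - 7*s - 2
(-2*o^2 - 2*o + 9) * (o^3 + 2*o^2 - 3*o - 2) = -2*o^5 - 6*o^4 + 11*o^3 + 28*o^2 - 23*o - 18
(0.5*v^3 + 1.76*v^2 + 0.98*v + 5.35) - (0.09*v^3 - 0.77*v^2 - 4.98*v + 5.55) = 0.41*v^3 + 2.53*v^2 + 5.96*v - 0.2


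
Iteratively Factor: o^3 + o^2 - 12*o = (o)*(o^2 + o - 12) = o*(o - 3)*(o + 4)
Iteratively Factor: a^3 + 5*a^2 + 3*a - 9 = (a + 3)*(a^2 + 2*a - 3) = (a + 3)^2*(a - 1)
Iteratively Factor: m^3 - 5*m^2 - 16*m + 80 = (m - 4)*(m^2 - m - 20) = (m - 4)*(m + 4)*(m - 5)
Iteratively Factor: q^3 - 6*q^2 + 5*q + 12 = (q + 1)*(q^2 - 7*q + 12) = (q - 3)*(q + 1)*(q - 4)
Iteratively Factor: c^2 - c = (c - 1)*(c)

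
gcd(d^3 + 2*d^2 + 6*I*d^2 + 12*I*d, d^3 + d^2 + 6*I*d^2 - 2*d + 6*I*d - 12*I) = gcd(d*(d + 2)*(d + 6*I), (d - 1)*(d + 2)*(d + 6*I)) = d^2 + d*(2 + 6*I) + 12*I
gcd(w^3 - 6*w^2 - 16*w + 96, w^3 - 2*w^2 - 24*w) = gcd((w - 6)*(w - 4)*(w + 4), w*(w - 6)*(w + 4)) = w^2 - 2*w - 24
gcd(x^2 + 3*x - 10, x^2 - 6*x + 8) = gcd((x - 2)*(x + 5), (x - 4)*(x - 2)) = x - 2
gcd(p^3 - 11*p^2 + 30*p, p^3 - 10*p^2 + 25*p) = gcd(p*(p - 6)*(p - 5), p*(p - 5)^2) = p^2 - 5*p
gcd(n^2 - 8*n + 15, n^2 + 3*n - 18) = n - 3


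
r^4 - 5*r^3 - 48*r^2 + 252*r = r*(r - 6)^2*(r + 7)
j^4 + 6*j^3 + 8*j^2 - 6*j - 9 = (j - 1)*(j + 1)*(j + 3)^2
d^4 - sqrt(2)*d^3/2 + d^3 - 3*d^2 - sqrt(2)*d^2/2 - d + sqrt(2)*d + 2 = (d - 1)*(d + 2)*(d - sqrt(2))*(d + sqrt(2)/2)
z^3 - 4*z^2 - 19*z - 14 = (z - 7)*(z + 1)*(z + 2)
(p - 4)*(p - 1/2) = p^2 - 9*p/2 + 2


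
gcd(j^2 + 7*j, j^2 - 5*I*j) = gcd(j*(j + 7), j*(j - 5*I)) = j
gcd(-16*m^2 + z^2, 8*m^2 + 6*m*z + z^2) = 4*m + z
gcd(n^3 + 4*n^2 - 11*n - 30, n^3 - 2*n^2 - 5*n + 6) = n^2 - n - 6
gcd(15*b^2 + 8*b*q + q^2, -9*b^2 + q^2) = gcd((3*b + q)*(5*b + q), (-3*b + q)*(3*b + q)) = 3*b + q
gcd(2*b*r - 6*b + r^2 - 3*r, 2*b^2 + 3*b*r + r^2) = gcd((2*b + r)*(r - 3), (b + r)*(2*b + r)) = 2*b + r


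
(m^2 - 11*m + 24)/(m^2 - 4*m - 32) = (m - 3)/(m + 4)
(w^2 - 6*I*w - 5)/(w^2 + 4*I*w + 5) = (w - 5*I)/(w + 5*I)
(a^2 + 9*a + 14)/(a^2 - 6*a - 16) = (a + 7)/(a - 8)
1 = 1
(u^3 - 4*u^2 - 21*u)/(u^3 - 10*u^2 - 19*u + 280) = u*(u + 3)/(u^2 - 3*u - 40)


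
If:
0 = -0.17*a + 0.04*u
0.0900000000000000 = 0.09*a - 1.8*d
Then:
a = 0.235294117647059*u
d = 0.0117647058823529*u - 0.05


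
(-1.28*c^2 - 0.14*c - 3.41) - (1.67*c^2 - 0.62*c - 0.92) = -2.95*c^2 + 0.48*c - 2.49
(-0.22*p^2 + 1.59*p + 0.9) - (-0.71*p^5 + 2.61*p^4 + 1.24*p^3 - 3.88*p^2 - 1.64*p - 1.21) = 0.71*p^5 - 2.61*p^4 - 1.24*p^3 + 3.66*p^2 + 3.23*p + 2.11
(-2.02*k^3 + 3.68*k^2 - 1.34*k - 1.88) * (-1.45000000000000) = 2.929*k^3 - 5.336*k^2 + 1.943*k + 2.726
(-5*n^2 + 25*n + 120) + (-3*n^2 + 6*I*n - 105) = -8*n^2 + 25*n + 6*I*n + 15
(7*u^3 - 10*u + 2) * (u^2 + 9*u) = 7*u^5 + 63*u^4 - 10*u^3 - 88*u^2 + 18*u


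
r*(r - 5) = r^2 - 5*r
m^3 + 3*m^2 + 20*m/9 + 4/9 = (m + 1/3)*(m + 2/3)*(m + 2)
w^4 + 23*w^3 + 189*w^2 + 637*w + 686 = (w + 2)*(w + 7)^3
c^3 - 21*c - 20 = (c - 5)*(c + 1)*(c + 4)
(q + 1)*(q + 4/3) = q^2 + 7*q/3 + 4/3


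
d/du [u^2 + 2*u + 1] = 2*u + 2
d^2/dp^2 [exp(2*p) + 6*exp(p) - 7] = (4*exp(p) + 6)*exp(p)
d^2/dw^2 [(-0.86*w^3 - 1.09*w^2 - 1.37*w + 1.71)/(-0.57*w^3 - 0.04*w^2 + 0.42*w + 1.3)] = (-1.77635683940025e-15*w^7 + 0.669066*w^6 + 3.905982*w^5 + 2.733264*w^4 + 11.773664*w^3 + 17.779308*w^2 + 1.717548*w + 1.407032)/(0.185193*w^9 + 0.038988*w^8 - 0.406638*w^7 - 1.324502*w^6 + 0.121788*w^5 + 1.882248*w^4 + 2.946852*w^3 - 0.48516*w^2 - 2.1294*w - 2.197)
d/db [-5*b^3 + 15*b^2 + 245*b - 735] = -15*b^2 + 30*b + 245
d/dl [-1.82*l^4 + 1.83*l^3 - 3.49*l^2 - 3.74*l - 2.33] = -7.28*l^3 + 5.49*l^2 - 6.98*l - 3.74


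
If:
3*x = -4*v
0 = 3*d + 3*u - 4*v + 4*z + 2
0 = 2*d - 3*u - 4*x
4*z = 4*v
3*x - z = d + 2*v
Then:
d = -42/89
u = -52/267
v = 6/89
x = -8/89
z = 6/89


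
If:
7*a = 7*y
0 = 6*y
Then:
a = 0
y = 0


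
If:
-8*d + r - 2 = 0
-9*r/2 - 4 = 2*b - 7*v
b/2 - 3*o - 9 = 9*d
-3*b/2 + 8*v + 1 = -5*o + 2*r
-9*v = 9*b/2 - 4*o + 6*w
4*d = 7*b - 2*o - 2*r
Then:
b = 83/316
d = 127/474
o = -7129/1896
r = 982/237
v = 523/158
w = -87241/11376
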